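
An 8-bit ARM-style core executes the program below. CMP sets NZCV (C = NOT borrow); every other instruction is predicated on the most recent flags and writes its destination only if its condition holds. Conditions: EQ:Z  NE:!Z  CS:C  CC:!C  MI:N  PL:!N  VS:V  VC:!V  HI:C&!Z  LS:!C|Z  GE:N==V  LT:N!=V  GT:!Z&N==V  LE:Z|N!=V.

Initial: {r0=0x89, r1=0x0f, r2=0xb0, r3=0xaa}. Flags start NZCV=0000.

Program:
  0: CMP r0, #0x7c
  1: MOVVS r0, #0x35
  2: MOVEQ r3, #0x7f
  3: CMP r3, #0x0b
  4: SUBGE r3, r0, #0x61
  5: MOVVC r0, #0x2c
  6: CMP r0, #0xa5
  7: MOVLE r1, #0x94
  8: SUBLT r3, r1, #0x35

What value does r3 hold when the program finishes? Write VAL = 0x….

[0] flags=0011 → (cmp)
[1] flags=0011 VS?T → r0=0x35
[2] flags=0011 EQ?F → skip
[3] flags=1010 → (cmp)
[4] flags=1010 GE?F → skip
[5] flags=1010 VC?T → r0=0x2c
[6] flags=1001 → (cmp)
[7] flags=1001 LE?F → skip
[8] flags=1001 LT?F → skip

VAL = 0xaa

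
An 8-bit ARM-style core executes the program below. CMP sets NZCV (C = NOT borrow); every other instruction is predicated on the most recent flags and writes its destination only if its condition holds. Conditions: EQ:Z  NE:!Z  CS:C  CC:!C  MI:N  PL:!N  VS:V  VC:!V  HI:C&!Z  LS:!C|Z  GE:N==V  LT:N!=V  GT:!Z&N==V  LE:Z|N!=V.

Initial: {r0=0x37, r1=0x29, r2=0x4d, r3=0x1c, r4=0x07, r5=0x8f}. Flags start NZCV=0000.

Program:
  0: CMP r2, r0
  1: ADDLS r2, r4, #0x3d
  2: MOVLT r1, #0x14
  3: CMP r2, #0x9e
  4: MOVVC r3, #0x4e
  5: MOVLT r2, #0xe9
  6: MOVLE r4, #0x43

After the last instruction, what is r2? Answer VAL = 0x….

0: ✓ CMP  NZCV=0010
1: · ADDLS
2: · MOVLT
3: ✓ CMP  NZCV=1001
4: · MOVVC
5: · MOVLT
6: · MOVLE

VAL = 0x4d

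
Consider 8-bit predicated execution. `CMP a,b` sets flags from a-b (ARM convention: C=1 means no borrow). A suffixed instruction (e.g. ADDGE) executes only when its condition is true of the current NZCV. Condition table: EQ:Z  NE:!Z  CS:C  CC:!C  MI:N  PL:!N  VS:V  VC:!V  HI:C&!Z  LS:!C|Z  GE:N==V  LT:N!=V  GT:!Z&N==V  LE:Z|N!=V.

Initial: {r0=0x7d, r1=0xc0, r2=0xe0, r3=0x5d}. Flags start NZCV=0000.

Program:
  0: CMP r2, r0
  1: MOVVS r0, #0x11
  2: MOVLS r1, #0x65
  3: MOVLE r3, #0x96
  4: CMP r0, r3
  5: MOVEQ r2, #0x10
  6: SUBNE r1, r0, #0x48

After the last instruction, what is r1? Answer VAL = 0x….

VAL = 0xc9

0: ✓ CMP  NZCV=0011
1: ✓ MOVVS  r0←0x11
2: · MOVLS
3: ✓ MOVLE  r3←0x96
4: ✓ CMP  NZCV=0000
5: · MOVEQ
6: ✓ SUBNE  r1←0xc9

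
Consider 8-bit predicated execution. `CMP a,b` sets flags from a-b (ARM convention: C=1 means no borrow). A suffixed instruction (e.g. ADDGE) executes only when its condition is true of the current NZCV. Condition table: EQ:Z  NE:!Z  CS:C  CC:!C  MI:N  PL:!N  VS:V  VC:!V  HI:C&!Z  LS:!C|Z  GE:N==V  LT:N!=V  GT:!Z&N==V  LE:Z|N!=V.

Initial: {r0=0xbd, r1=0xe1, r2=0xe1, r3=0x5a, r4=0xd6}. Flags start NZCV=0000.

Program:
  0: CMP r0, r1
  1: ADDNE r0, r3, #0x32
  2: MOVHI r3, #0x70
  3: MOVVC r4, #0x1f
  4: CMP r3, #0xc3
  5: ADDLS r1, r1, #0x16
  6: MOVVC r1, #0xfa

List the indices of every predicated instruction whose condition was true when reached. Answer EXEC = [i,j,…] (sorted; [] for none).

EXEC = [1,3,5]

[0] flags=1000 → (cmp)
[1] flags=1000 NE?T → r0=0x8c
[2] flags=1000 HI?F → skip
[3] flags=1000 VC?T → r4=0x1f
[4] flags=1001 → (cmp)
[5] flags=1001 LS?T → r1=0xf7
[6] flags=1001 VC?F → skip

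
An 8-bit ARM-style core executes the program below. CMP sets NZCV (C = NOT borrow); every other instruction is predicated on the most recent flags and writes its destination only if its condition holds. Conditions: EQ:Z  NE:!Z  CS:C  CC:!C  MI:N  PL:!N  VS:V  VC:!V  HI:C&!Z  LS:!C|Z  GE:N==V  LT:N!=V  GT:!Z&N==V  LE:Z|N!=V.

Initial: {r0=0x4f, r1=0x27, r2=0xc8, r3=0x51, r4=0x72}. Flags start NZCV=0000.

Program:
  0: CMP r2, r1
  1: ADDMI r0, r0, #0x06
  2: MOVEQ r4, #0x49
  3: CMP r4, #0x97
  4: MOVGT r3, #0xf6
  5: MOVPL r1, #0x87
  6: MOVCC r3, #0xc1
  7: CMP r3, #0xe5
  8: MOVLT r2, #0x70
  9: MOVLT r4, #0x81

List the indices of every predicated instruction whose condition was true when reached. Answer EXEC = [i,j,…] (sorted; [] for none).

[0] flags=1010 → (cmp)
[1] flags=1010 MI?T → r0=0x55
[2] flags=1010 EQ?F → skip
[3] flags=1001 → (cmp)
[4] flags=1001 GT?T → r3=0xf6
[5] flags=1001 PL?F → skip
[6] flags=1001 CC?T → r3=0xc1
[7] flags=1000 → (cmp)
[8] flags=1000 LT?T → r2=0x70
[9] flags=1000 LT?T → r4=0x81

EXEC = [1,4,6,8,9]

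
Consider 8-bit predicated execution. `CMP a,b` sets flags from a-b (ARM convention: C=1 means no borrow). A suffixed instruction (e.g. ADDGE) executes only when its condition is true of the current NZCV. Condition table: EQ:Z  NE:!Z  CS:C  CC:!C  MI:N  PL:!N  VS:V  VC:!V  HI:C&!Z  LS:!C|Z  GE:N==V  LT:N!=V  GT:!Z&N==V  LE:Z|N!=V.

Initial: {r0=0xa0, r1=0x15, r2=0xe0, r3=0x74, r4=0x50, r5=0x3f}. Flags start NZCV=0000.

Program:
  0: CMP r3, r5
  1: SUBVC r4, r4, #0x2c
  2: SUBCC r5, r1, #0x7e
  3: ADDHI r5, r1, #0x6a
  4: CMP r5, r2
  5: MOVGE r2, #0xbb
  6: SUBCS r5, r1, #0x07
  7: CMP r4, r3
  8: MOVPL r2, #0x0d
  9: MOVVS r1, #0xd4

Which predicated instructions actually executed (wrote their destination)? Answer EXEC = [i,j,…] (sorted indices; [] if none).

EXEC = [1,3,5]

0: ✓ CMP  NZCV=0010
1: ✓ SUBVC  r4←0x24
2: · SUBCC
3: ✓ ADDHI  r5←0x7f
4: ✓ CMP  NZCV=1001
5: ✓ MOVGE  r2←0xbb
6: · SUBCS
7: ✓ CMP  NZCV=1000
8: · MOVPL
9: · MOVVS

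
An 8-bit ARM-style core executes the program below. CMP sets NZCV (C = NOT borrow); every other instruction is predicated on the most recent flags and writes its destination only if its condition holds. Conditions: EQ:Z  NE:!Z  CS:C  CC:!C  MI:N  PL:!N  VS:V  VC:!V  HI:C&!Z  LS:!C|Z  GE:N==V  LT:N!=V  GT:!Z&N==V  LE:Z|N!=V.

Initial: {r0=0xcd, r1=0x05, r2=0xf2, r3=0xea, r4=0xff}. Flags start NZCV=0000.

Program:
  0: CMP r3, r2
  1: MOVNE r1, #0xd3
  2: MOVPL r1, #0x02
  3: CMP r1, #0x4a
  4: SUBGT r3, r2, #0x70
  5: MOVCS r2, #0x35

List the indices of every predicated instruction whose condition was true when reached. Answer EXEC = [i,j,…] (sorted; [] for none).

EXEC = [1,5]

[0] flags=1000 → (cmp)
[1] flags=1000 NE?T → r1=0xd3
[2] flags=1000 PL?F → skip
[3] flags=1010 → (cmp)
[4] flags=1010 GT?F → skip
[5] flags=1010 CS?T → r2=0x35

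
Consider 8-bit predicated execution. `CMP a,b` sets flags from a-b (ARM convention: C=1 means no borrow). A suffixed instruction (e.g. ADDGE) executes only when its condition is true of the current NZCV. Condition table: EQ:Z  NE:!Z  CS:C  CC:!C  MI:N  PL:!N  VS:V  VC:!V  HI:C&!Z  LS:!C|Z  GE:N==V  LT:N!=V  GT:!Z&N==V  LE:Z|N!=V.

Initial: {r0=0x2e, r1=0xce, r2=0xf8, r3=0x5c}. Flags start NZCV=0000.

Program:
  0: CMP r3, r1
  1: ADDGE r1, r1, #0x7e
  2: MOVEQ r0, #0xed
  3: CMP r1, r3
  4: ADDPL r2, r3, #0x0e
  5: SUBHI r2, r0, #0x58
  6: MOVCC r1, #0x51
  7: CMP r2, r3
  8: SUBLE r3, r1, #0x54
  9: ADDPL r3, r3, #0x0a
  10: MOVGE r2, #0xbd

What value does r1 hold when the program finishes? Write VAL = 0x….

VAL = 0x51

0: ✓ CMP  NZCV=1001
1: ✓ ADDGE  r1←0x4c
2: · MOVEQ
3: ✓ CMP  NZCV=1000
4: · ADDPL
5: · SUBHI
6: ✓ MOVCC  r1←0x51
7: ✓ CMP  NZCV=1010
8: ✓ SUBLE  r3←0xfd
9: · ADDPL
10: · MOVGE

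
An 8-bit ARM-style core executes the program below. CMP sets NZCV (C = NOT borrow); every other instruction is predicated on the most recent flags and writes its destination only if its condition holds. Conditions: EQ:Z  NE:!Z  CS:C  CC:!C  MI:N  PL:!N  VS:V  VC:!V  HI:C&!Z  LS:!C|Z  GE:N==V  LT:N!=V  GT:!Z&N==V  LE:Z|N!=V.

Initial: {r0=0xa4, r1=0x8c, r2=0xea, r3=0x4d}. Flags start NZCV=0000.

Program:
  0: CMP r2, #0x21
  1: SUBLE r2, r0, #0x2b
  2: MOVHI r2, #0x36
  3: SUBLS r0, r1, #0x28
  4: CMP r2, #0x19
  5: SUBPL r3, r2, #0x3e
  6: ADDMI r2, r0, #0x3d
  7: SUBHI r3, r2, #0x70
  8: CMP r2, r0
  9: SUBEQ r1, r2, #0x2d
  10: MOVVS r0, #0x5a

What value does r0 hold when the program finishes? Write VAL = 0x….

0: ✓ CMP  NZCV=1010
1: ✓ SUBLE  r2←0x79
2: ✓ MOVHI  r2←0x36
3: · SUBLS
4: ✓ CMP  NZCV=0010
5: ✓ SUBPL  r3←0xf8
6: · ADDMI
7: ✓ SUBHI  r3←0xc6
8: ✓ CMP  NZCV=1001
9: · SUBEQ
10: ✓ MOVVS  r0←0x5a

VAL = 0x5a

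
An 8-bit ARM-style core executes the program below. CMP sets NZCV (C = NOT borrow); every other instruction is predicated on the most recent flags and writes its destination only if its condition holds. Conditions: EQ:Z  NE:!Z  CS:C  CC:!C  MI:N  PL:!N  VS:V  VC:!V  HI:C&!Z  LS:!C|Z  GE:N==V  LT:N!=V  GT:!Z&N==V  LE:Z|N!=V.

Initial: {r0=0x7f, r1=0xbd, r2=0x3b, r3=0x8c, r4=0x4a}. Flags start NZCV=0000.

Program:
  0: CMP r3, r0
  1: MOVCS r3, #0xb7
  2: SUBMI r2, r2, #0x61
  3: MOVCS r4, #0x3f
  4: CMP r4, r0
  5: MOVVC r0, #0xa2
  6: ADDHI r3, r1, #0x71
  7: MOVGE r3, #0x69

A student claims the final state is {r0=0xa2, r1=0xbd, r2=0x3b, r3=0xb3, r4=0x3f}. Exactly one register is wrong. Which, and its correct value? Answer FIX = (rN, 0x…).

0: ✓ CMP  NZCV=0011
1: ✓ MOVCS  r3←0xb7
2: · SUBMI
3: ✓ MOVCS  r4←0x3f
4: ✓ CMP  NZCV=1000
5: ✓ MOVVC  r0←0xa2
6: · ADDHI
7: · MOVGE

FIX = (r3, 0xb7)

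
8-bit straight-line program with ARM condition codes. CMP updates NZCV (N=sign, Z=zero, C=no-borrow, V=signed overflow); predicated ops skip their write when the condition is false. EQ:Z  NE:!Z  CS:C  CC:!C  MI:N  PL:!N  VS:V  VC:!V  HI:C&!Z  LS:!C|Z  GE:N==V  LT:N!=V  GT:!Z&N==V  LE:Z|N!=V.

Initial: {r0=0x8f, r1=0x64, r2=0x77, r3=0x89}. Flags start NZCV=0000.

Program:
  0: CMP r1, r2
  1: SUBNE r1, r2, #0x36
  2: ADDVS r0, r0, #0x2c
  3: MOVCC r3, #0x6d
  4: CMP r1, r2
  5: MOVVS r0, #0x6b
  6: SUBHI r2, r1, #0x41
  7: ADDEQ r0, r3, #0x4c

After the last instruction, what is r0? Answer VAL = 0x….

0: ✓ CMP  NZCV=1000
1: ✓ SUBNE  r1←0x41
2: · ADDVS
3: ✓ MOVCC  r3←0x6d
4: ✓ CMP  NZCV=1000
5: · MOVVS
6: · SUBHI
7: · ADDEQ

VAL = 0x8f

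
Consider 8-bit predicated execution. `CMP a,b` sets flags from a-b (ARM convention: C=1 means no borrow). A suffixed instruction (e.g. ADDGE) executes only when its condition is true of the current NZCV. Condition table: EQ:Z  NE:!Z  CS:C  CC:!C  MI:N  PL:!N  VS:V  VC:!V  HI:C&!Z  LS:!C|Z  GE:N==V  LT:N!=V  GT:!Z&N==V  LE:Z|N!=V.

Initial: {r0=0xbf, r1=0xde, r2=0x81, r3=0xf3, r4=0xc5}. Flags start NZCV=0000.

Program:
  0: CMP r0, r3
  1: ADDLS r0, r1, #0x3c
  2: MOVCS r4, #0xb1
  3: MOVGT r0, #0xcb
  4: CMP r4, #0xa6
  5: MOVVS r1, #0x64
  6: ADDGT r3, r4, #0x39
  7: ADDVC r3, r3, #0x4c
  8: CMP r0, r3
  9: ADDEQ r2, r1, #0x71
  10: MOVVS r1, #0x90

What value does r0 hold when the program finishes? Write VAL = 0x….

VAL = 0x1a

[0] flags=1000 → (cmp)
[1] flags=1000 LS?T → r0=0x1a
[2] flags=1000 CS?F → skip
[3] flags=1000 GT?F → skip
[4] flags=0010 → (cmp)
[5] flags=0010 VS?F → skip
[6] flags=0010 GT?T → r3=0xfe
[7] flags=0010 VC?T → r3=0x4a
[8] flags=1000 → (cmp)
[9] flags=1000 EQ?F → skip
[10] flags=1000 VS?F → skip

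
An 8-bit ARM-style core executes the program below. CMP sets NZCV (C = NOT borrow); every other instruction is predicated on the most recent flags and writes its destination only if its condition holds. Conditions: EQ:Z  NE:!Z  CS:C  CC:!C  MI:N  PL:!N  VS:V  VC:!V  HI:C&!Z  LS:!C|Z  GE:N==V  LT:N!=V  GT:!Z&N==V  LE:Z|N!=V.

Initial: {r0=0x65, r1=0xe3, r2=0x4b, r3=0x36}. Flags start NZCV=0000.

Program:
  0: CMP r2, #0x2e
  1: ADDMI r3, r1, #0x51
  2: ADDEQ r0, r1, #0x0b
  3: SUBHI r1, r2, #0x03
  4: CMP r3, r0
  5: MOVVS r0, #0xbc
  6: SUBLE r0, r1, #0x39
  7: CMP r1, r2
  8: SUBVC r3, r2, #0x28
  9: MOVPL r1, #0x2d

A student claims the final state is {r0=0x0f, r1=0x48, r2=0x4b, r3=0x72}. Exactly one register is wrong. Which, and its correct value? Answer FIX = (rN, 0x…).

[0] flags=0010 → (cmp)
[1] flags=0010 MI?F → skip
[2] flags=0010 EQ?F → skip
[3] flags=0010 HI?T → r1=0x48
[4] flags=1000 → (cmp)
[5] flags=1000 VS?F → skip
[6] flags=1000 LE?T → r0=0x0f
[7] flags=1000 → (cmp)
[8] flags=1000 VC?T → r3=0x23
[9] flags=1000 PL?F → skip

FIX = (r3, 0x23)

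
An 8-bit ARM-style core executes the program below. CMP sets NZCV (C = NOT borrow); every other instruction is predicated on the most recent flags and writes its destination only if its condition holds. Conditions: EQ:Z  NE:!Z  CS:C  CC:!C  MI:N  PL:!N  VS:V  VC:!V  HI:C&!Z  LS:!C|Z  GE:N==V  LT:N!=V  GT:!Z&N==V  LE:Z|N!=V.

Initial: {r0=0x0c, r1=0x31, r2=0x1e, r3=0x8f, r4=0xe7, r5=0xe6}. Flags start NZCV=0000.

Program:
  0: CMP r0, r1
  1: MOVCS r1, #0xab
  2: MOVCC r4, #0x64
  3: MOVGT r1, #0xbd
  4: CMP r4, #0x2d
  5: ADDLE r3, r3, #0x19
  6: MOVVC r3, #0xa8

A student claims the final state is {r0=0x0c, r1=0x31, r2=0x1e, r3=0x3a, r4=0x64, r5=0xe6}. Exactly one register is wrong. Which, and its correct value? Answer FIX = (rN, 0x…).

[0] flags=1000 → (cmp)
[1] flags=1000 CS?F → skip
[2] flags=1000 CC?T → r4=0x64
[3] flags=1000 GT?F → skip
[4] flags=0010 → (cmp)
[5] flags=0010 LE?F → skip
[6] flags=0010 VC?T → r3=0xa8

FIX = (r3, 0xa8)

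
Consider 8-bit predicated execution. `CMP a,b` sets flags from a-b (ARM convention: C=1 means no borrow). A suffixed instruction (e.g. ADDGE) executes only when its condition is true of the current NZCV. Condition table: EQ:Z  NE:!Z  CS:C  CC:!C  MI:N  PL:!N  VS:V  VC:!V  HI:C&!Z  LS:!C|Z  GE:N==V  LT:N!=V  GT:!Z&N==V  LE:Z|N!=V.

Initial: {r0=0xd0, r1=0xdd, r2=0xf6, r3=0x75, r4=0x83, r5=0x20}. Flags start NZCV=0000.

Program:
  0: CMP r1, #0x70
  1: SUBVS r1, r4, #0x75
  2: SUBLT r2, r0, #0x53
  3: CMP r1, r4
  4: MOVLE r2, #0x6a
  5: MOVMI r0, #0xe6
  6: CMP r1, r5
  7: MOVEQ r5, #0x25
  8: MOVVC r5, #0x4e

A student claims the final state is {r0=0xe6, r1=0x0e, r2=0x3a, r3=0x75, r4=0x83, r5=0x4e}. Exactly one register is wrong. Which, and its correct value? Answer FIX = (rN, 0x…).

FIX = (r2, 0x7d)

0: ✓ CMP  NZCV=0011
1: ✓ SUBVS  r1←0x0e
2: ✓ SUBLT  r2←0x7d
3: ✓ CMP  NZCV=1001
4: · MOVLE
5: ✓ MOVMI  r0←0xe6
6: ✓ CMP  NZCV=1000
7: · MOVEQ
8: ✓ MOVVC  r5←0x4e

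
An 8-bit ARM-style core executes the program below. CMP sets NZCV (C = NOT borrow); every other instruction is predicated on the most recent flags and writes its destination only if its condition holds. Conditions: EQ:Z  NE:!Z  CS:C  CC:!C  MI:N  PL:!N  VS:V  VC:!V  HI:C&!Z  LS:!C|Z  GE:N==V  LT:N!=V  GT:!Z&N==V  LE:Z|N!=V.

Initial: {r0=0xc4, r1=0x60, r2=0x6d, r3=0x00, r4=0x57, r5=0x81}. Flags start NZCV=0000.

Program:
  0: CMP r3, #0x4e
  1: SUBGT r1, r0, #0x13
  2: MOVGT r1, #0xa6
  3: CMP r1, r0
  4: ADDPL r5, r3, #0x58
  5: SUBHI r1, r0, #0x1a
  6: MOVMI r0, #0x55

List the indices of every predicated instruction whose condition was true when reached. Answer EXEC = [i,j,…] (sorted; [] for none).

EXEC = [6]

[0] flags=1000 → (cmp)
[1] flags=1000 GT?F → skip
[2] flags=1000 GT?F → skip
[3] flags=1001 → (cmp)
[4] flags=1001 PL?F → skip
[5] flags=1001 HI?F → skip
[6] flags=1001 MI?T → r0=0x55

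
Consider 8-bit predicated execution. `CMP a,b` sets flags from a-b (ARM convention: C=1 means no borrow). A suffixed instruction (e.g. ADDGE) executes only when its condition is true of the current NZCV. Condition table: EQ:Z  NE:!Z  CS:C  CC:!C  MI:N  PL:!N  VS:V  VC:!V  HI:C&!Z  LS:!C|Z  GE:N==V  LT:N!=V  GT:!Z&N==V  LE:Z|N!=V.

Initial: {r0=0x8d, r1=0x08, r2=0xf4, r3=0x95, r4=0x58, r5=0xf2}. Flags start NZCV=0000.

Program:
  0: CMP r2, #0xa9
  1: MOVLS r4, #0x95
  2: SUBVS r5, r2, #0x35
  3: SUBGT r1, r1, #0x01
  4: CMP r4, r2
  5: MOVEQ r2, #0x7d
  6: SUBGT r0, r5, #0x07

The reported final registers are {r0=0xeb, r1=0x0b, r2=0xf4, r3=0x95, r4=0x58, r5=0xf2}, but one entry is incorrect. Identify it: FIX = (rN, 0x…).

FIX = (r1, 0x07)

[0] flags=0010 → (cmp)
[1] flags=0010 LS?F → skip
[2] flags=0010 VS?F → skip
[3] flags=0010 GT?T → r1=0x07
[4] flags=0000 → (cmp)
[5] flags=0000 EQ?F → skip
[6] flags=0000 GT?T → r0=0xeb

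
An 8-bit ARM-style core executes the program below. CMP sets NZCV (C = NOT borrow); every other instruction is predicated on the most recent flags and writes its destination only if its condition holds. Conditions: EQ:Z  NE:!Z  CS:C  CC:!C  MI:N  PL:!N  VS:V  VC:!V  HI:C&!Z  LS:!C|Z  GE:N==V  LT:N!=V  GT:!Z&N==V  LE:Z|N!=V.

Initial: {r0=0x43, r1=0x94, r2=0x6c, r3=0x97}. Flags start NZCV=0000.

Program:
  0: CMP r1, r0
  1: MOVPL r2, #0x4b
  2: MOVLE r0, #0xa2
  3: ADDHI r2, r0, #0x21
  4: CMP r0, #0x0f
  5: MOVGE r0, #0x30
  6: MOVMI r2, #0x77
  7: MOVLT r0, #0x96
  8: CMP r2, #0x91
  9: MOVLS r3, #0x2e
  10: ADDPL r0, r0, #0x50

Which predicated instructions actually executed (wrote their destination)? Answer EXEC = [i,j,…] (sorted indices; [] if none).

[0] flags=0011 → (cmp)
[1] flags=0011 PL?T → r2=0x4b
[2] flags=0011 LE?T → r0=0xa2
[3] flags=0011 HI?T → r2=0xc3
[4] flags=1010 → (cmp)
[5] flags=1010 GE?F → skip
[6] flags=1010 MI?T → r2=0x77
[7] flags=1010 LT?T → r0=0x96
[8] flags=1001 → (cmp)
[9] flags=1001 LS?T → r3=0x2e
[10] flags=1001 PL?F → skip

EXEC = [1,2,3,6,7,9]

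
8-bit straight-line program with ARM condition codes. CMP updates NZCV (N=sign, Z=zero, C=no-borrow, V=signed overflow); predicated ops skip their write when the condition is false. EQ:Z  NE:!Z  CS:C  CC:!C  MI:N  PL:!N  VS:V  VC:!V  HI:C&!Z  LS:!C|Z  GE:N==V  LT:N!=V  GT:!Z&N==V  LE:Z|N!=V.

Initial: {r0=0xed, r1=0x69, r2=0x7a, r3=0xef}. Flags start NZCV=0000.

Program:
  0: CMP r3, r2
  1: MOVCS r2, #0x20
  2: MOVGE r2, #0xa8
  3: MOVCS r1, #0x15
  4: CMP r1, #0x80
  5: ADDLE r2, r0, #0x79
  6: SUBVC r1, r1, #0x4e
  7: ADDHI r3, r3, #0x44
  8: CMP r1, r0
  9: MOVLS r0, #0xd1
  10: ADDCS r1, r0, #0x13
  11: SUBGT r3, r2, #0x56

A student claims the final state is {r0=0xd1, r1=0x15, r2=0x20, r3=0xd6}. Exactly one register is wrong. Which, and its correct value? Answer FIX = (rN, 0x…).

[0] flags=0011 → (cmp)
[1] flags=0011 CS?T → r2=0x20
[2] flags=0011 GE?F → skip
[3] flags=0011 CS?T → r1=0x15
[4] flags=1001 → (cmp)
[5] flags=1001 LE?F → skip
[6] flags=1001 VC?F → skip
[7] flags=1001 HI?F → skip
[8] flags=0000 → (cmp)
[9] flags=0000 LS?T → r0=0xd1
[10] flags=0000 CS?F → skip
[11] flags=0000 GT?T → r3=0xca

FIX = (r3, 0xca)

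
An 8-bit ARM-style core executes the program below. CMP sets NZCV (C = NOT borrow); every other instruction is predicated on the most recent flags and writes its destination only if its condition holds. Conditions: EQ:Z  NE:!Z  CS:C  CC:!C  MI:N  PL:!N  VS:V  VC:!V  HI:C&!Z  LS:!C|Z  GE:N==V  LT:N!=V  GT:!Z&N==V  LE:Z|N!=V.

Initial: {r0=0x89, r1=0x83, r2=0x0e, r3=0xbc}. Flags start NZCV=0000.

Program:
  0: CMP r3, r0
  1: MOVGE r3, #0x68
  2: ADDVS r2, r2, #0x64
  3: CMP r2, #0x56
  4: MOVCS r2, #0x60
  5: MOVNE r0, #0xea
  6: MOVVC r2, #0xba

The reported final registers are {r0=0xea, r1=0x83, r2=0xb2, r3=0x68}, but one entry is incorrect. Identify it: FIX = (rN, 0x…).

FIX = (r2, 0xba)

[0] flags=0010 → (cmp)
[1] flags=0010 GE?T → r3=0x68
[2] flags=0010 VS?F → skip
[3] flags=1000 → (cmp)
[4] flags=1000 CS?F → skip
[5] flags=1000 NE?T → r0=0xea
[6] flags=1000 VC?T → r2=0xba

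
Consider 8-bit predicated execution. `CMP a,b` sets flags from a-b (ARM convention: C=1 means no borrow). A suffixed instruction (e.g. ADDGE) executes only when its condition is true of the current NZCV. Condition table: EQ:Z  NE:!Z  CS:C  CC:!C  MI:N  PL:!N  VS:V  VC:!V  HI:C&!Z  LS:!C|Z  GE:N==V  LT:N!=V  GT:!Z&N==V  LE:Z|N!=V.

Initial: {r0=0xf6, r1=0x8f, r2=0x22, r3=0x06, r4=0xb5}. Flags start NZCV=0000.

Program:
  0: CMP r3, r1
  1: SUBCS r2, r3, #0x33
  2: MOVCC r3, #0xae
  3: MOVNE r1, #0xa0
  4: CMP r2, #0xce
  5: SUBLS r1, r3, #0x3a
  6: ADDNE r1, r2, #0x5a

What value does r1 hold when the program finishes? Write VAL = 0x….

VAL = 0x7c

0: ✓ CMP  NZCV=0000
1: · SUBCS
2: ✓ MOVCC  r3←0xae
3: ✓ MOVNE  r1←0xa0
4: ✓ CMP  NZCV=0000
5: ✓ SUBLS  r1←0x74
6: ✓ ADDNE  r1←0x7c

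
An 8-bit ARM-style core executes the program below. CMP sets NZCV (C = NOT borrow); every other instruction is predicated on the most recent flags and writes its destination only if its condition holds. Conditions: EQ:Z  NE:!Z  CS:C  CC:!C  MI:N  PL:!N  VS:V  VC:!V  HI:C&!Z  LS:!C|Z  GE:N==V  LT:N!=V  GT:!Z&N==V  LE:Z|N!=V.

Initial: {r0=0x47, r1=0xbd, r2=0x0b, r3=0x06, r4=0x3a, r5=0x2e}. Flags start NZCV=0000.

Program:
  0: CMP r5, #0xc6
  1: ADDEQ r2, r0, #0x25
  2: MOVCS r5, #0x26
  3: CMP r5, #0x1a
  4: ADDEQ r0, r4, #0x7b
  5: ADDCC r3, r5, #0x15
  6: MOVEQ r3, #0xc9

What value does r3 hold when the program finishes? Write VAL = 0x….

VAL = 0x06

0: ✓ CMP  NZCV=0000
1: · ADDEQ
2: · MOVCS
3: ✓ CMP  NZCV=0010
4: · ADDEQ
5: · ADDCC
6: · MOVEQ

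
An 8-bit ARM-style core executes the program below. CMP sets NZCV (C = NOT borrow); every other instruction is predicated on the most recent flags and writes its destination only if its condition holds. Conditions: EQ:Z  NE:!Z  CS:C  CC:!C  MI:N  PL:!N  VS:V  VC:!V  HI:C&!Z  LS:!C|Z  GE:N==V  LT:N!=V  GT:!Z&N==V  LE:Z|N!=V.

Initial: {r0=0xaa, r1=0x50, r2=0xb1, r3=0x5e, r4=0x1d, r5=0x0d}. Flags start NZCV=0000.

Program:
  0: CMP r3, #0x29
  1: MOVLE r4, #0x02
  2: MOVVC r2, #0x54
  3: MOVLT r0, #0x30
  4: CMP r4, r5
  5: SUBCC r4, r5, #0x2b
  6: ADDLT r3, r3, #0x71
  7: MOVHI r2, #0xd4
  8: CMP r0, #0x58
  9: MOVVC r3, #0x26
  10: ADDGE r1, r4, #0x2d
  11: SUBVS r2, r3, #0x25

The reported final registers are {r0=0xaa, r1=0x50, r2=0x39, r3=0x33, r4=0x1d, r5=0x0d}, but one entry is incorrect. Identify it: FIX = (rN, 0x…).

[0] flags=0010 → (cmp)
[1] flags=0010 LE?F → skip
[2] flags=0010 VC?T → r2=0x54
[3] flags=0010 LT?F → skip
[4] flags=0010 → (cmp)
[5] flags=0010 CC?F → skip
[6] flags=0010 LT?F → skip
[7] flags=0010 HI?T → r2=0xd4
[8] flags=0011 → (cmp)
[9] flags=0011 VC?F → skip
[10] flags=0011 GE?F → skip
[11] flags=0011 VS?T → r2=0x39

FIX = (r3, 0x5e)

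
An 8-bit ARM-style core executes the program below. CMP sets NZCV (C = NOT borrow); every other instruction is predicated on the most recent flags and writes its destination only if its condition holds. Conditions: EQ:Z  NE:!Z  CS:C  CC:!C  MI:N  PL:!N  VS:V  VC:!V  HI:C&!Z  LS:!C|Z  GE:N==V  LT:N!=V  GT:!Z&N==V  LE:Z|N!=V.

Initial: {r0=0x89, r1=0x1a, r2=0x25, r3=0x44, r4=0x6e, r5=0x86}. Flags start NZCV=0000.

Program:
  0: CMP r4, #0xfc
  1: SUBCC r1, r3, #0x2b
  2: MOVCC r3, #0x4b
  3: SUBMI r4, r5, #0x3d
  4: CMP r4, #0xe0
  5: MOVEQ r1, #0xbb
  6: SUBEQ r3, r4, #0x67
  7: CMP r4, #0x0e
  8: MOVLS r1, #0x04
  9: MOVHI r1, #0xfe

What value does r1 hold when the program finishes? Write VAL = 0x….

VAL = 0xfe

0: ✓ CMP  NZCV=0000
1: ✓ SUBCC  r1←0x19
2: ✓ MOVCC  r3←0x4b
3: · SUBMI
4: ✓ CMP  NZCV=1001
5: · MOVEQ
6: · SUBEQ
7: ✓ CMP  NZCV=0010
8: · MOVLS
9: ✓ MOVHI  r1←0xfe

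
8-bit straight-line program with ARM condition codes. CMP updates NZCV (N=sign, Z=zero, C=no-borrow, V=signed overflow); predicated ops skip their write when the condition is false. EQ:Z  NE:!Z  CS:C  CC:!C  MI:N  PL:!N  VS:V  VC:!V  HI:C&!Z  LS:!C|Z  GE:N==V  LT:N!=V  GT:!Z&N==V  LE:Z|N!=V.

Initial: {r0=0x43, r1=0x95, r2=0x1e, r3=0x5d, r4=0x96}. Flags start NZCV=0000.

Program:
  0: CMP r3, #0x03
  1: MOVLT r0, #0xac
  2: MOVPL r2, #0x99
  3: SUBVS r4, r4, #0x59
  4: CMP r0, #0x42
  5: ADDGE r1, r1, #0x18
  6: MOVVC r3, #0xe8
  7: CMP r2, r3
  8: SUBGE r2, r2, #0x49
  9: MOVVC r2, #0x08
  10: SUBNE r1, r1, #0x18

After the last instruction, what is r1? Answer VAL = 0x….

[0] flags=0010 → (cmp)
[1] flags=0010 LT?F → skip
[2] flags=0010 PL?T → r2=0x99
[3] flags=0010 VS?F → skip
[4] flags=0010 → (cmp)
[5] flags=0010 GE?T → r1=0xad
[6] flags=0010 VC?T → r3=0xe8
[7] flags=1000 → (cmp)
[8] flags=1000 GE?F → skip
[9] flags=1000 VC?T → r2=0x08
[10] flags=1000 NE?T → r1=0x95

VAL = 0x95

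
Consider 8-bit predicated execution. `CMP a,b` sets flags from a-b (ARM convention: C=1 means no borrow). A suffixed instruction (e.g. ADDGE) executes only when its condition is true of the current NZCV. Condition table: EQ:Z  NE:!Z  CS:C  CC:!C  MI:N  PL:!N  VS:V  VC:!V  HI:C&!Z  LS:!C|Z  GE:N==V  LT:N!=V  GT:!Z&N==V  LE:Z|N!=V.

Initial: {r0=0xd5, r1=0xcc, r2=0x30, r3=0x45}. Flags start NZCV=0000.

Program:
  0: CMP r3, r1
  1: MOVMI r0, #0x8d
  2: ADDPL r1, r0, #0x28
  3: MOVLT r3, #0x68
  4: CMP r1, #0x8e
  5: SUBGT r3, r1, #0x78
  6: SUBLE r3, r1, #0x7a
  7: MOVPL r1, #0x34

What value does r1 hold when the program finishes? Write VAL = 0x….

0: ✓ CMP  NZCV=0000
1: · MOVMI
2: ✓ ADDPL  r1←0xfd
3: · MOVLT
4: ✓ CMP  NZCV=0010
5: ✓ SUBGT  r3←0x85
6: · SUBLE
7: ✓ MOVPL  r1←0x34

VAL = 0x34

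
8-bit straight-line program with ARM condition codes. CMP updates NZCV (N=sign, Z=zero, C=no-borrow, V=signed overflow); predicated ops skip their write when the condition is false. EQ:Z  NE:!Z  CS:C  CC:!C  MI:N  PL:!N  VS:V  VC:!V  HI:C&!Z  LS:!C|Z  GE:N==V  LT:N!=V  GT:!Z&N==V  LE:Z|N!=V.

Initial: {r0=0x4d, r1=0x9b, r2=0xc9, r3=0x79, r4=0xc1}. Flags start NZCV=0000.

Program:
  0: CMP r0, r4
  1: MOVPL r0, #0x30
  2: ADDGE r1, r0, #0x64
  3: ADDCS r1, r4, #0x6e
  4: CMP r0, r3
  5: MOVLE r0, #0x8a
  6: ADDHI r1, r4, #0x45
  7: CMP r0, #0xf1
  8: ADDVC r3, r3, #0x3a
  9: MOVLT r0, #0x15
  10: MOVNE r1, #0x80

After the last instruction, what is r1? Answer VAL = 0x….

0: ✓ CMP  NZCV=1001
1: · MOVPL
2: ✓ ADDGE  r1←0xb1
3: · ADDCS
4: ✓ CMP  NZCV=1000
5: ✓ MOVLE  r0←0x8a
6: · ADDHI
7: ✓ CMP  NZCV=1000
8: ✓ ADDVC  r3←0xb3
9: ✓ MOVLT  r0←0x15
10: ✓ MOVNE  r1←0x80

VAL = 0x80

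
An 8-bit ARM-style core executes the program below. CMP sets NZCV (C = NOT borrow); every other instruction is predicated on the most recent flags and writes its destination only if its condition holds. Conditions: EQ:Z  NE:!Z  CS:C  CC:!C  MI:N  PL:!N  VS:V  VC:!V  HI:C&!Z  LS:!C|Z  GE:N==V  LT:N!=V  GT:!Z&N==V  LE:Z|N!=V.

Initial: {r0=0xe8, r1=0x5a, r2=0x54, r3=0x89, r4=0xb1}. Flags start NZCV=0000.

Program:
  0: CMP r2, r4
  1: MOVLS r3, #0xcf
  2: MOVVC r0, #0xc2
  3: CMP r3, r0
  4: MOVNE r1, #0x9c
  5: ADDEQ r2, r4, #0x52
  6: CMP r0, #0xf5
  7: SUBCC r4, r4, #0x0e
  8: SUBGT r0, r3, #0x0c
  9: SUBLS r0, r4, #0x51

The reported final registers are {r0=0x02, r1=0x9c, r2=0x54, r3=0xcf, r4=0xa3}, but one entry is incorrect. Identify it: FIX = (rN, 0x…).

FIX = (r0, 0x52)

0: ✓ CMP  NZCV=1001
1: ✓ MOVLS  r3←0xcf
2: · MOVVC
3: ✓ CMP  NZCV=1000
4: ✓ MOVNE  r1←0x9c
5: · ADDEQ
6: ✓ CMP  NZCV=1000
7: ✓ SUBCC  r4←0xa3
8: · SUBGT
9: ✓ SUBLS  r0←0x52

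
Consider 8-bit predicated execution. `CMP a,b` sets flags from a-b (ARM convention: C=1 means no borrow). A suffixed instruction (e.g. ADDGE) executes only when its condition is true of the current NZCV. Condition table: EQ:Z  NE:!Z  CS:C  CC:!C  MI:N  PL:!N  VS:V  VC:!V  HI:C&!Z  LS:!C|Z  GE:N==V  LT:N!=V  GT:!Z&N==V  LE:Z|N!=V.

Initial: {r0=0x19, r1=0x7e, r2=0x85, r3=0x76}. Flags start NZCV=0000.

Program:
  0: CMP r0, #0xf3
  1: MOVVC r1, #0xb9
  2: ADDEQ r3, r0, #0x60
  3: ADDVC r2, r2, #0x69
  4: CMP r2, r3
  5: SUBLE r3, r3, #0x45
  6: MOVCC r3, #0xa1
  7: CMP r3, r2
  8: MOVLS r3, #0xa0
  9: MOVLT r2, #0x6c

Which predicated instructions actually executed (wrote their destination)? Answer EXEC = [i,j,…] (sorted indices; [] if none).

[0] flags=0000 → (cmp)
[1] flags=0000 VC?T → r1=0xb9
[2] flags=0000 EQ?F → skip
[3] flags=0000 VC?T → r2=0xee
[4] flags=0011 → (cmp)
[5] flags=0011 LE?T → r3=0x31
[6] flags=0011 CC?F → skip
[7] flags=0000 → (cmp)
[8] flags=0000 LS?T → r3=0xa0
[9] flags=0000 LT?F → skip

EXEC = [1,3,5,8]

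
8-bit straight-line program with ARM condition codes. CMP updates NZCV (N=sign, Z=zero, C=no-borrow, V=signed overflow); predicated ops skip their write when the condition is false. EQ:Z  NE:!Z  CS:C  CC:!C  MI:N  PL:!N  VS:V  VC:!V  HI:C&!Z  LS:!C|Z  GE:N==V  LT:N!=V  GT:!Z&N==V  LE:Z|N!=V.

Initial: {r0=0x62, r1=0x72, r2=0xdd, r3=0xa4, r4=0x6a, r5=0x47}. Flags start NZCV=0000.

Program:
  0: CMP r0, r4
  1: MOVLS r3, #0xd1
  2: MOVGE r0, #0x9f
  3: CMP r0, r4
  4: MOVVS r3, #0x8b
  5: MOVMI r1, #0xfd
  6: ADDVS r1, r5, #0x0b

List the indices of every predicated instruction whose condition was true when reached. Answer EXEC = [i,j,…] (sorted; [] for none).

0: ✓ CMP  NZCV=1000
1: ✓ MOVLS  r3←0xd1
2: · MOVGE
3: ✓ CMP  NZCV=1000
4: · MOVVS
5: ✓ MOVMI  r1←0xfd
6: · ADDVS

EXEC = [1,5]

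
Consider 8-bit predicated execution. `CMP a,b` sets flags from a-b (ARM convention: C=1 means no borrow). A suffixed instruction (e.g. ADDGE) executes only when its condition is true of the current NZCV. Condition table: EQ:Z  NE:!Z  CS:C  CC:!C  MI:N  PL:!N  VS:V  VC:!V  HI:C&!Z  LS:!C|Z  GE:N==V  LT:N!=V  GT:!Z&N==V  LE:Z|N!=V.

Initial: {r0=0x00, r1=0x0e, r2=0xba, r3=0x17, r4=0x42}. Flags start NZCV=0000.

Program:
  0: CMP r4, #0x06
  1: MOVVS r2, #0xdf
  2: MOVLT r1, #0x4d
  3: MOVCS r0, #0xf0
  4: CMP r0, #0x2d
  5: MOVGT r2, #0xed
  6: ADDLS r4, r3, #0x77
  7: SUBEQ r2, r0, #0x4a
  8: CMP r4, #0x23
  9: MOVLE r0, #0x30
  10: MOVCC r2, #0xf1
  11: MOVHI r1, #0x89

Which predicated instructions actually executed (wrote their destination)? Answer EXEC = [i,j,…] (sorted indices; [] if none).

[0] flags=0010 → (cmp)
[1] flags=0010 VS?F → skip
[2] flags=0010 LT?F → skip
[3] flags=0010 CS?T → r0=0xf0
[4] flags=1010 → (cmp)
[5] flags=1010 GT?F → skip
[6] flags=1010 LS?F → skip
[7] flags=1010 EQ?F → skip
[8] flags=0010 → (cmp)
[9] flags=0010 LE?F → skip
[10] flags=0010 CC?F → skip
[11] flags=0010 HI?T → r1=0x89

EXEC = [3,11]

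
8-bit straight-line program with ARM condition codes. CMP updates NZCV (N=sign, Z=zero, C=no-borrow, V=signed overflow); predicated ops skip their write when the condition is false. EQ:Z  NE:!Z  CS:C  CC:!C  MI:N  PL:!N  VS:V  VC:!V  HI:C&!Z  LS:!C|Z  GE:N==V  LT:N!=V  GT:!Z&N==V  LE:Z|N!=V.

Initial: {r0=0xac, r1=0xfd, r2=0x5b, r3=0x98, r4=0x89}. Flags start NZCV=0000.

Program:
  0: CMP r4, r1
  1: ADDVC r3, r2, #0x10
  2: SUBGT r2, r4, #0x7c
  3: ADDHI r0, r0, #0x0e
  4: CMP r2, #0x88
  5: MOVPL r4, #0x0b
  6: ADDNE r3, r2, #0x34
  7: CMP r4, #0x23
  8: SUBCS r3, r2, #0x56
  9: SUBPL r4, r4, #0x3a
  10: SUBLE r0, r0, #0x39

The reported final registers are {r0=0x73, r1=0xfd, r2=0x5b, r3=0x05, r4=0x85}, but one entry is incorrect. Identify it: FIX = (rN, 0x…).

[0] flags=1000 → (cmp)
[1] flags=1000 VC?T → r3=0x6b
[2] flags=1000 GT?F → skip
[3] flags=1000 HI?F → skip
[4] flags=1001 → (cmp)
[5] flags=1001 PL?F → skip
[6] flags=1001 NE?T → r3=0x8f
[7] flags=0011 → (cmp)
[8] flags=0011 CS?T → r3=0x05
[9] flags=0011 PL?T → r4=0x4f
[10] flags=0011 LE?T → r0=0x73

FIX = (r4, 0x4f)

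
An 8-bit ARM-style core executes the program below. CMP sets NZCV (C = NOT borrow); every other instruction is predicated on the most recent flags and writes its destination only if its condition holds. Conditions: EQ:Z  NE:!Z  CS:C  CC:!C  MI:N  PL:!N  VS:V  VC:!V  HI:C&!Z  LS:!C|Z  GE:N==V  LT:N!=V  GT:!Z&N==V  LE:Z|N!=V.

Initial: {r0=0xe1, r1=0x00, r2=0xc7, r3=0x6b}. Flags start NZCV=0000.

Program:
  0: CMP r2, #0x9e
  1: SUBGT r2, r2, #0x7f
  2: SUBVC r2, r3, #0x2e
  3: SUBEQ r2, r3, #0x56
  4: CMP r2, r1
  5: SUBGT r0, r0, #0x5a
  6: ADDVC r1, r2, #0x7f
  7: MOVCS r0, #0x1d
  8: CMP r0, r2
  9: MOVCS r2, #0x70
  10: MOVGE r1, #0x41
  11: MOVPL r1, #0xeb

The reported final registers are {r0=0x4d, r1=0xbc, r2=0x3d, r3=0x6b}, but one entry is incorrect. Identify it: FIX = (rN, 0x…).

FIX = (r0, 0x1d)

[0] flags=0010 → (cmp)
[1] flags=0010 GT?T → r2=0x48
[2] flags=0010 VC?T → r2=0x3d
[3] flags=0010 EQ?F → skip
[4] flags=0010 → (cmp)
[5] flags=0010 GT?T → r0=0x87
[6] flags=0010 VC?T → r1=0xbc
[7] flags=0010 CS?T → r0=0x1d
[8] flags=1000 → (cmp)
[9] flags=1000 CS?F → skip
[10] flags=1000 GE?F → skip
[11] flags=1000 PL?F → skip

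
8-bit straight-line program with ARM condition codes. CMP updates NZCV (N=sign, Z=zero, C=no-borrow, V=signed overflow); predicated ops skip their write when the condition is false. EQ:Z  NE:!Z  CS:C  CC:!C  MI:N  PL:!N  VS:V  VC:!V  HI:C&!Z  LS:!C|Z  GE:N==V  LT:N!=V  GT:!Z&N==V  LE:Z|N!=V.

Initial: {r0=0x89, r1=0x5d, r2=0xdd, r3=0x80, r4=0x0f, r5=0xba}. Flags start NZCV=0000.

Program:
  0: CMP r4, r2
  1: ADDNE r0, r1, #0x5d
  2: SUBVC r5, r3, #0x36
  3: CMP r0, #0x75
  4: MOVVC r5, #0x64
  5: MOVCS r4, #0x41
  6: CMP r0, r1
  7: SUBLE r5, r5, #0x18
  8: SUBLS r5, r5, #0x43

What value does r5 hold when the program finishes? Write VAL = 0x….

[0] flags=0000 → (cmp)
[1] flags=0000 NE?T → r0=0xba
[2] flags=0000 VC?T → r5=0x4a
[3] flags=0011 → (cmp)
[4] flags=0011 VC?F → skip
[5] flags=0011 CS?T → r4=0x41
[6] flags=0011 → (cmp)
[7] flags=0011 LE?T → r5=0x32
[8] flags=0011 LS?F → skip

VAL = 0x32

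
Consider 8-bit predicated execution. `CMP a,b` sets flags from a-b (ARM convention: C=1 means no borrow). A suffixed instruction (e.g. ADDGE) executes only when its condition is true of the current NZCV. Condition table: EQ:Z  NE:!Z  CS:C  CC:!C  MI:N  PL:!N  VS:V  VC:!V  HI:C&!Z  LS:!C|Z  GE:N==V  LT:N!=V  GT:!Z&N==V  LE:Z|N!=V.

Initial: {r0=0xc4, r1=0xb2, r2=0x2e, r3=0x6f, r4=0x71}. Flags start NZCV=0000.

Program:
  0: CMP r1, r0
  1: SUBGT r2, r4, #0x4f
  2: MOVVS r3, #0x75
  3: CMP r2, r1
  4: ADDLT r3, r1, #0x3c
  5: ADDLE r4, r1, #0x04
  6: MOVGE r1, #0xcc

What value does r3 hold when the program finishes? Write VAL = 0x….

VAL = 0x6f

[0] flags=1000 → (cmp)
[1] flags=1000 GT?F → skip
[2] flags=1000 VS?F → skip
[3] flags=0000 → (cmp)
[4] flags=0000 LT?F → skip
[5] flags=0000 LE?F → skip
[6] flags=0000 GE?T → r1=0xcc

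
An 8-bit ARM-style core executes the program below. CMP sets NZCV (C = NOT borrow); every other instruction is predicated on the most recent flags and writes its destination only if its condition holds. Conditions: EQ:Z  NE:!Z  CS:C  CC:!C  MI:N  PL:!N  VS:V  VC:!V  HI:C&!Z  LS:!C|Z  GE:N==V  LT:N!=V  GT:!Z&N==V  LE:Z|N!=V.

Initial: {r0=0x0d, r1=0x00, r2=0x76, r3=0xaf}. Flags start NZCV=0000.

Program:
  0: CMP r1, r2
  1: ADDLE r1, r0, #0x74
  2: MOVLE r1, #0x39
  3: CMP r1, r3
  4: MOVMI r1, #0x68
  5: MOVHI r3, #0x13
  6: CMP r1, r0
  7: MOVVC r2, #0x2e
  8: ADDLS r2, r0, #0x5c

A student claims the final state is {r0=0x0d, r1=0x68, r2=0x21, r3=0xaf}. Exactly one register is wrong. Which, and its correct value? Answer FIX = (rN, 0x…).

FIX = (r2, 0x2e)

[0] flags=1000 → (cmp)
[1] flags=1000 LE?T → r1=0x81
[2] flags=1000 LE?T → r1=0x39
[3] flags=1001 → (cmp)
[4] flags=1001 MI?T → r1=0x68
[5] flags=1001 HI?F → skip
[6] flags=0010 → (cmp)
[7] flags=0010 VC?T → r2=0x2e
[8] flags=0010 LS?F → skip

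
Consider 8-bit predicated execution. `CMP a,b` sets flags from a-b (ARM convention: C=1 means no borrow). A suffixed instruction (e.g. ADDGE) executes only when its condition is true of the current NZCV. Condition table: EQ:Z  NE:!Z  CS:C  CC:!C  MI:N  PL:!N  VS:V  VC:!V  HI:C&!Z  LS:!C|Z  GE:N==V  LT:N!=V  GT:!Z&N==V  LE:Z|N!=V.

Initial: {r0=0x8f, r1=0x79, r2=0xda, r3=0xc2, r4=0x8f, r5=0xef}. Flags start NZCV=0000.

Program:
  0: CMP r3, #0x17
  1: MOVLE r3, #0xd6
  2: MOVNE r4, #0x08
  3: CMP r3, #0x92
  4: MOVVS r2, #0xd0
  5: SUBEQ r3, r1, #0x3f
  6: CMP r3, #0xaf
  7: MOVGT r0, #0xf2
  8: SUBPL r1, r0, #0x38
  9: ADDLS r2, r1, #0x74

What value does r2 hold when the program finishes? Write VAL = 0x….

0: ✓ CMP  NZCV=1010
1: ✓ MOVLE  r3←0xd6
2: ✓ MOVNE  r4←0x08
3: ✓ CMP  NZCV=0010
4: · MOVVS
5: · SUBEQ
6: ✓ CMP  NZCV=0010
7: ✓ MOVGT  r0←0xf2
8: ✓ SUBPL  r1←0xba
9: · ADDLS

VAL = 0xda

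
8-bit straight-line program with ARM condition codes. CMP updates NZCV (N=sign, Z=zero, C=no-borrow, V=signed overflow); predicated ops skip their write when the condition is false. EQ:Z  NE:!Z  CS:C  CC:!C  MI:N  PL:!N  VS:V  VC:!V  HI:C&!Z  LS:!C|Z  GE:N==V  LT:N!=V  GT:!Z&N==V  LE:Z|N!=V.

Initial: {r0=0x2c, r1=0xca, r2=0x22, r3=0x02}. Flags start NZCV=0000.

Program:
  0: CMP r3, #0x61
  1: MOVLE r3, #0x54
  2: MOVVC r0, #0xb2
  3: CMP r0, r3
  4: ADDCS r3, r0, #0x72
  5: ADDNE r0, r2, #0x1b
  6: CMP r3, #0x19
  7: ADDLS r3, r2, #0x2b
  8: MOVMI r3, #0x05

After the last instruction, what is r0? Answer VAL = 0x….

0: ✓ CMP  NZCV=1000
1: ✓ MOVLE  r3←0x54
2: ✓ MOVVC  r0←0xb2
3: ✓ CMP  NZCV=0011
4: ✓ ADDCS  r3←0x24
5: ✓ ADDNE  r0←0x3d
6: ✓ CMP  NZCV=0010
7: · ADDLS
8: · MOVMI

VAL = 0x3d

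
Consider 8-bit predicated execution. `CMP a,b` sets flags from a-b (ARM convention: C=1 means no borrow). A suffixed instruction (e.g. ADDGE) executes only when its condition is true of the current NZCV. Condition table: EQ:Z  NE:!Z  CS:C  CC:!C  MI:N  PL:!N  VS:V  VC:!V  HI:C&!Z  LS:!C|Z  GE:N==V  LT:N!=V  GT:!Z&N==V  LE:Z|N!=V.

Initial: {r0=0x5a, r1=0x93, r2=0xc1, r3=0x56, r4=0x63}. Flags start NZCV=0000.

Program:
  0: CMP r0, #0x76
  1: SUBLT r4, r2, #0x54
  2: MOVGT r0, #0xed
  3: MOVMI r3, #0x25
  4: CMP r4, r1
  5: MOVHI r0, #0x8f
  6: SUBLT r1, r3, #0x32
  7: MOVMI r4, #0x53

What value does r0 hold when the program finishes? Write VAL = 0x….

VAL = 0x5a

[0] flags=1000 → (cmp)
[1] flags=1000 LT?T → r4=0x6d
[2] flags=1000 GT?F → skip
[3] flags=1000 MI?T → r3=0x25
[4] flags=1001 → (cmp)
[5] flags=1001 HI?F → skip
[6] flags=1001 LT?F → skip
[7] flags=1001 MI?T → r4=0x53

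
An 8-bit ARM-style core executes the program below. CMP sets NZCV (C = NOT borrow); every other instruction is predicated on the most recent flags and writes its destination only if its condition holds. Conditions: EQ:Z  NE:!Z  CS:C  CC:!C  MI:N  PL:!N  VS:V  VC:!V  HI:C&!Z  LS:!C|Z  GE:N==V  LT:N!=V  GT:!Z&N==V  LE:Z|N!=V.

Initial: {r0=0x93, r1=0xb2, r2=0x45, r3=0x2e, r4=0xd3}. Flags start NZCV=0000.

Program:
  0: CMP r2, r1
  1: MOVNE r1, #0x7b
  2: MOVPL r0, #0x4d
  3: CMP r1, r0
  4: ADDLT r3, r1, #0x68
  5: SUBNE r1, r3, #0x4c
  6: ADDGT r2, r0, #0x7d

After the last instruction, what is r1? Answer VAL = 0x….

0: ✓ CMP  NZCV=1001
1: ✓ MOVNE  r1←0x7b
2: · MOVPL
3: ✓ CMP  NZCV=1001
4: · ADDLT
5: ✓ SUBNE  r1←0xe2
6: ✓ ADDGT  r2←0x10

VAL = 0xe2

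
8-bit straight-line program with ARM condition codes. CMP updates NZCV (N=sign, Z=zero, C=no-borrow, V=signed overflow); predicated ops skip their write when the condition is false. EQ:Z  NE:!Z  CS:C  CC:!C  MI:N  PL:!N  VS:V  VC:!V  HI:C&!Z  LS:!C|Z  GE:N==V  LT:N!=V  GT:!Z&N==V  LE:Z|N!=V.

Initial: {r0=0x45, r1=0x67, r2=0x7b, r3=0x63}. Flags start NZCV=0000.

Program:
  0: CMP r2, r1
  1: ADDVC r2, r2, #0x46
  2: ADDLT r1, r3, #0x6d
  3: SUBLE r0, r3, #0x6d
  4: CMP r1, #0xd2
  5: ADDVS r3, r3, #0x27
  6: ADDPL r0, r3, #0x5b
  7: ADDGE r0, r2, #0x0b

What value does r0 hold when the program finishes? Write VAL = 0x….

VAL = 0xcc

0: ✓ CMP  NZCV=0010
1: ✓ ADDVC  r2←0xc1
2: · ADDLT
3: · SUBLE
4: ✓ CMP  NZCV=1001
5: ✓ ADDVS  r3←0x8a
6: · ADDPL
7: ✓ ADDGE  r0←0xcc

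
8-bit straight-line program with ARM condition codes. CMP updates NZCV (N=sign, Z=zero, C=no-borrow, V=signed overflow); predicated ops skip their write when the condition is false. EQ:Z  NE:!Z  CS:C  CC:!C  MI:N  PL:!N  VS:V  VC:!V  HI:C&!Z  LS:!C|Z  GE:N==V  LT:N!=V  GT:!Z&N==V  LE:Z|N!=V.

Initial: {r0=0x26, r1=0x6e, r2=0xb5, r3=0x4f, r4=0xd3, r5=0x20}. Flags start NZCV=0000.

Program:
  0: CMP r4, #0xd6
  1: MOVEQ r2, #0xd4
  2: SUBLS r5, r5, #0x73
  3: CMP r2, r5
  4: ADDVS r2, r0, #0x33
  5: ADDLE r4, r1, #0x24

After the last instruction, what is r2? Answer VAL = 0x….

VAL = 0xb5

0: ✓ CMP  NZCV=1000
1: · MOVEQ
2: ✓ SUBLS  r5←0xad
3: ✓ CMP  NZCV=0010
4: · ADDVS
5: · ADDLE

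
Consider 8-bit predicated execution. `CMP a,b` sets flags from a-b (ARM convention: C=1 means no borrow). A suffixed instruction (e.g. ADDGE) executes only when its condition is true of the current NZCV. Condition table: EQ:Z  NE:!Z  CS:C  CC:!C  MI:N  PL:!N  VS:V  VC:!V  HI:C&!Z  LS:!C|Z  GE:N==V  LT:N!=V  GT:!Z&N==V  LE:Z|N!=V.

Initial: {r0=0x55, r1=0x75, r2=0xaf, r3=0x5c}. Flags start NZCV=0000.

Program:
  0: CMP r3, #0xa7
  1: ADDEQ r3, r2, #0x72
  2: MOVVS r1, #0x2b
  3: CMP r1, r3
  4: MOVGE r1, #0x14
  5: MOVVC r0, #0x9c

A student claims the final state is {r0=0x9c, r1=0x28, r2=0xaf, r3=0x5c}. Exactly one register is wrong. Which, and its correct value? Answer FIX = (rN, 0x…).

FIX = (r1, 0x2b)

[0] flags=1001 → (cmp)
[1] flags=1001 EQ?F → skip
[2] flags=1001 VS?T → r1=0x2b
[3] flags=1000 → (cmp)
[4] flags=1000 GE?F → skip
[5] flags=1000 VC?T → r0=0x9c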